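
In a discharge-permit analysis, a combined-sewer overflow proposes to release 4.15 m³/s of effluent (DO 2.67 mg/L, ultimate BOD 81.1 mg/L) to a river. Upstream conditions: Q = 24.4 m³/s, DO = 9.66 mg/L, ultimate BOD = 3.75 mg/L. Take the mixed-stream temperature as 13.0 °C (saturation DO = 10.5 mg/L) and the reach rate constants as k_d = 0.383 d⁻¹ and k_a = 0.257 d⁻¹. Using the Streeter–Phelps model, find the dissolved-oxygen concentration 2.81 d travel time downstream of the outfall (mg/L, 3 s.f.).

DO ≈ 3.00 mg/L

Mixed DO = (24.4×9.66 + 4.15×2.67)/(24.4+4.15) = 246.8/28.55 = 8.644 mg/L.
Mixed L₀ = (24.4×3.75 + 4.15×81.1)/(28.55) = 428.1/28.55 = 14.99 mg/L.
Initial deficit D₀ = C_s − DO₀ = 10.5 − 8.644 = 1.856 mg/L.
D(2.81) = [0.383×14.99/(0.257−0.383)](e^(−0.383×2.81) − e^(−0.257×2.81)) + 1.856 e^(−0.257×2.81)
= -45.58 × (0.3409 − 0.4857) + 1.856 × 0.4857 = 7.502 mg/L.
DO = 10.5 − 7.502 = 2.998 mg/L.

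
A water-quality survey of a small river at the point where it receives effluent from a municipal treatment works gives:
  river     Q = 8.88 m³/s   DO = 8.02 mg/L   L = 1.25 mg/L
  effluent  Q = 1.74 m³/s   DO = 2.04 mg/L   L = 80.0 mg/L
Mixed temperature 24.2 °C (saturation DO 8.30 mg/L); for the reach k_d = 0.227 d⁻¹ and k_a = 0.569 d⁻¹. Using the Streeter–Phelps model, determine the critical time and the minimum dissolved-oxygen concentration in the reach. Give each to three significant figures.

t_c ≈ 2.27 d; minimum DO ≈ 4.92 mg/L

Mixed DO = (8.88×8.02 + 1.74×2.04)/(8.88+1.74) = 74.77/10.62 = 7.040 mg/L.
Mixed L₀ = (8.88×1.25 + 1.74×80.0)/(10.62) = 150.3/10.62 = 14.15 mg/L.
Initial deficit D₀ = C_s − DO₀ = 8.30 − 7.040 = 1.260 mg/L.
t_c = (1/0.3420) ln[(0.569/0.227)(1 − 1.260×0.3420/(0.227×14.15))] = 2.924 × ln(2.170) = 2.266 d.
D_c = (0.227/0.569) × 14.15 × e^(−0.227×2.266) = 0.3989 × 14.15 × 0.5979 = 3.376 mg/L.
Minimum DO = 8.30 − 3.376 = 4.924 mg/L.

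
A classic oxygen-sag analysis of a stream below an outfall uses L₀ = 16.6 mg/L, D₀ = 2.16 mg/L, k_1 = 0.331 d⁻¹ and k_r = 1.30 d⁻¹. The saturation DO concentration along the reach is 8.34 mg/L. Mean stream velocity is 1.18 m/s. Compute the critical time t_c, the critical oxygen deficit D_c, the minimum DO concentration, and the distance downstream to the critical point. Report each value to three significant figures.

t_c = [1/(k_r−k_1)] ln[(k_r/k_1)(1 − D₀(k_r−k_1)/(k_1 L₀))]
= [1/(1.30−0.331)] ln[(1.30/0.331)(1 − 2.16×0.9690/(0.331×16.6))]
= (1/0.9690) ln[3.927 × 0.6191] = 1.032 × ln(2.431) = 1.032 × 0.8885 = 0.9169 d.
D_c = (k_1/k_r) L₀ e^(−k_1 t_c) = (0.331/1.30) × 16.6 × e^(−0.331×0.9169) = 0.2546 × 16.6 × 0.7382 = 3.120 mg/L.
Minimum DO = C_s − D_c = 8.34 − 3.120 = 5.220 mg/L.
x_c = v t_c = 1.18 m/s × 0.9169 d × 86400 s/d = 93480 m ≈ 93.5 km.

t_c ≈ 0.917 d; D_c ≈ 3.12 mg/L; min DO ≈ 5.22 mg/L; x_c ≈ 93.5 km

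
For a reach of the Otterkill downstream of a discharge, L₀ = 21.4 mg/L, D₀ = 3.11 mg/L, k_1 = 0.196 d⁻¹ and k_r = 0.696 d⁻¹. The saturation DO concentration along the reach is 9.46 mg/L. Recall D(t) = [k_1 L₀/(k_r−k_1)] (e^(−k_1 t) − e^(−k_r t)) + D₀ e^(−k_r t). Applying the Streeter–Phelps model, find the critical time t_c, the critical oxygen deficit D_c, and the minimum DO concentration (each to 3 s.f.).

t_c ≈ 1.61 d; D_c ≈ 4.40 mg/L; min DO ≈ 5.06 mg/L

At the critical point dD/dt = 0, so k_1 L₀ e^(−k_1 t) = k_r D. Substituting D(t) from the Streeter–Phelps equation and solving for t gives
t_c = ln[(k_r/k_1)(1 − D₀(k_r−k_1)/(k_1 L₀))] / (k_r−k_1).
Here k_r−k_1 = 0.5000 d⁻¹ and 1 − D₀(k_r−k_1)/(k_1 L₀) = 1 − 3.11×0.5000/(0.196×21.4) = 0.6293, so
t_c = ln(3.551 × 0.6293) / 0.5000 = 0.8040 / 0.5000 = 1.608 d.
D_c = (k_1/k_r) L₀ e^(−k_1 t_c) = (0.196/0.696) × 21.4 × e^(−0.196×1.608) = 0.2816 × 21.4 × 0.7297 = 4.397 mg/L.
Minimum DO = C_s − D_c = 9.46 − 4.397 = 5.063 mg/L.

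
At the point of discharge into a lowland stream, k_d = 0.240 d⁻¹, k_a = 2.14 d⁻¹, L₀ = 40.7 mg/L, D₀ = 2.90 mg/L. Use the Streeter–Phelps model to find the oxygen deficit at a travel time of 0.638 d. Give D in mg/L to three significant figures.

k_d L₀/(k_a−k_d) = 0.240×40.7/(2.14−0.240) = 9.768/1.900 = 5.141 mg/L.
e^(−k_d t) = e^(−0.240×0.6380) = 0.8580; e^(−k_a t) = e^(−2.14×0.6380) = 0.2553.
D = 5.141 × (0.8580 − 0.2553) + 2.90 × 0.2553 = 3.099 + 0.7404 = 3.839 mg/L.

D ≈ 3.84 mg/L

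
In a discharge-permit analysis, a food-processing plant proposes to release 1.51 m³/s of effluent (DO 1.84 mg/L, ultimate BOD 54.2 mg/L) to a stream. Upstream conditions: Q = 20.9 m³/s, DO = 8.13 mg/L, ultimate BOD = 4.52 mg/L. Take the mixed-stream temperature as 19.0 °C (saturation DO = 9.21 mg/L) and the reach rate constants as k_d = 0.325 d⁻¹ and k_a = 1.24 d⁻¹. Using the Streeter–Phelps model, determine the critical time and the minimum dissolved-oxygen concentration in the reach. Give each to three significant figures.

Mixed DO = (20.9×8.13 + 1.51×1.84)/(20.9+1.51) = 172.7/22.41 = 7.706 mg/L.
Mixed L₀ = (20.9×4.52 + 1.51×54.2)/(22.41) = 176.3/22.41 = 7.867 mg/L.
Initial deficit D₀ = C_s − DO₀ = 9.21 − 7.706 = 1.504 mg/L.
t_c = (1/0.9150) ln[(1.24/0.325)(1 − 1.504×0.9150/(0.325×7.867))] = 1.093 × ln(1.762) = 0.6192 d.
D_c = (0.325/1.24) × 7.867 × e^(−0.325×0.6192) = 0.2621 × 7.867 × 0.8177 = 1.686 mg/L.
Minimum DO = 9.21 − 1.686 = 7.524 mg/L.

t_c ≈ 0.619 d; minimum DO ≈ 7.52 mg/L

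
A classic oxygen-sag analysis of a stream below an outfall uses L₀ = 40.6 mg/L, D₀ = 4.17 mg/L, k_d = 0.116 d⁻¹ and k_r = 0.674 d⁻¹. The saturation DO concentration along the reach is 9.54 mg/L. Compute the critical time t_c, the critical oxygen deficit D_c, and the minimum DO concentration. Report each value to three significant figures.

t_c = [1/(k_r−k_d)] ln[(k_r/k_d)(1 − D₀(k_r−k_d)/(k_d L₀))]
= [1/(0.674−0.116)] ln[(0.674/0.116)(1 − 4.17×0.5580/(0.116×40.6))]
= (1/0.5580) ln[5.810 × 0.5059] = 1.792 × ln(2.940) = 1.792 × 1.078 = 1.932 d.
L(t_c) = L₀ e^(−k_d t_c) = 40.6 × 0.7992 = 32.45 mg/L, and at the critical point k_r D_c = k_d L, so D_c = (0.116/0.674) × 32.45 = 5.584 mg/L.
Minimum DO = C_s − D_c = 9.54 − 5.584 = 3.956 mg/L.

t_c ≈ 1.93 d; D_c ≈ 5.58 mg/L; min DO ≈ 3.96 mg/L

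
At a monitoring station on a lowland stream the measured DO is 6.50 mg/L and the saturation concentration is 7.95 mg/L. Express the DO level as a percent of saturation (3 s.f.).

81.8 % saturation

% saturation = C/C_s × 100 = 6.50/7.95 × 100 = 81.8 %.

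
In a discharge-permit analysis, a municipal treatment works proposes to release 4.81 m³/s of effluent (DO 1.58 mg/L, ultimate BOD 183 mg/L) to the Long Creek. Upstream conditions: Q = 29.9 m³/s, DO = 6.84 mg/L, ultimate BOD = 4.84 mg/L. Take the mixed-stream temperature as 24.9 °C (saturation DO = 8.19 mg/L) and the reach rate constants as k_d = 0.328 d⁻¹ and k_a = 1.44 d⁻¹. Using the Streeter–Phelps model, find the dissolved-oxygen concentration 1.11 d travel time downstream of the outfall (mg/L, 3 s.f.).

DO ≈ 3.48 mg/L

Mixed DO = (29.9×6.84 + 4.81×1.58)/(29.9+4.81) = 212.1/34.71 = 6.111 mg/L.
Mixed L₀ = (29.9×4.84 + 4.81×183)/(34.71) = 1025/34.71 = 29.53 mg/L.
Initial deficit D₀ = C_s − DO₀ = 8.19 − 6.111 = 2.079 mg/L.
D(1.11) = [0.328×29.53/(1.44−0.328)](e^(−0.328×1.11) − e^(−1.44×1.11)) + 2.079 e^(−1.44×1.11)
= 8.710 × (0.6948 − 0.2022) + 2.079 × 0.2022 = 4.711 mg/L.
DO = 8.19 − 4.711 = 3.479 mg/L.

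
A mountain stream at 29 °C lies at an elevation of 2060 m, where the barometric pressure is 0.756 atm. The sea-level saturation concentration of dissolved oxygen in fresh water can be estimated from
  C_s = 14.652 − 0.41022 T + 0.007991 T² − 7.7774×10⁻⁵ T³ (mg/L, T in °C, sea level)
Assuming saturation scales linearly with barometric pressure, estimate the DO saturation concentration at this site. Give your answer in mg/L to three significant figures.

C_s ≈ 5.73 mg/L

At sea level: C_s = 14.652 − 0.41022×29 + 0.007991×29² − 7.7774×10⁻⁵×29³ = 7.579 mg/L.
Pressure correction: C_s' = 7.579 × 0.756 = 5.730 mg/L.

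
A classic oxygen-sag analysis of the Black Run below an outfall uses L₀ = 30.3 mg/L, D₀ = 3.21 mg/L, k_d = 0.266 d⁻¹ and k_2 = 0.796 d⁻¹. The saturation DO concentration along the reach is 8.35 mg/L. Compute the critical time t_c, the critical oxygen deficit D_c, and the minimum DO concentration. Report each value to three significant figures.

t_c ≈ 1.62 d; D_c ≈ 6.58 mg/L; min DO ≈ 1.77 mg/L

t_c = [1/(k_2−k_d)] ln[(k_2/k_d)(1 − D₀(k_2−k_d)/(k_d L₀))]
= [1/(0.796−0.266)] ln[(0.796/0.266)(1 − 3.21×0.5300/(0.266×30.3))]
= (1/0.5300) ln[2.992 × 0.7889] = 1.887 × ln(2.361) = 1.887 × 0.8590 = 1.621 d.
L(t_c) = L₀ e^(−k_d t_c) = 30.3 × 0.6498 = 19.69 mg/L, and at the critical point k_2 D_c = k_d L, so D_c = (0.266/0.796) × 19.69 = 6.579 mg/L.
Minimum DO = C_s − D_c = 8.35 − 6.579 = 1.771 mg/L.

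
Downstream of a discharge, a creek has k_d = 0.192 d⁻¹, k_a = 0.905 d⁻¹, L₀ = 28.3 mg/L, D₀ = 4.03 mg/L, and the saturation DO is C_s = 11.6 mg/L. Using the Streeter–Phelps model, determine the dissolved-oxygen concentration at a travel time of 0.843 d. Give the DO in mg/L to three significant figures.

k_d L₀/(k_a−k_d) = 0.192×28.3/(0.905−0.192) = 5.434/0.7130 = 7.621 mg/L.
e^(−k_d t) = e^(−0.192×0.8430) = 0.8506; e^(−k_a t) = e^(−0.905×0.8430) = 0.4663.
D = 7.621 × (0.8506 − 0.4663) + 4.03 × 0.4663 = 2.928 + 1.879 = 4.808 mg/L.
DO = C_s − D = 11.6 − 4.808 = 6.792 mg/L.

DO ≈ 6.79 mg/L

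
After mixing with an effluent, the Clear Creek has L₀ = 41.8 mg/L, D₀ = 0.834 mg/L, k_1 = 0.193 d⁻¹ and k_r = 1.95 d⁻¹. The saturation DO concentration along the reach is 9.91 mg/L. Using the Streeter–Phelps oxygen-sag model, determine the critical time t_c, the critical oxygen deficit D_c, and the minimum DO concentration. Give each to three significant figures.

With k_r/k_1 = 10.10 and 1 − D₀(k_r−k_1)/(k_1 L₀) = 0.8184,
t_c = ln(10.10 × 0.8184) / (1.95 − 0.193) = ln(8.268) / 1.757 = 2.112/1.757 = 1.202 d.
D_c = (k_1/k_r) L₀ e^(−k_1 t_c) = (0.193/1.95) × 41.8 × e^(−0.193×1.202) = 0.09897 × 41.8 × 0.7929 = 3.280 mg/L.
Minimum DO = C_s − D_c = 9.91 − 3.280 = 6.630 mg/L.

t_c ≈ 1.20 d; D_c ≈ 3.28 mg/L; min DO ≈ 6.63 mg/L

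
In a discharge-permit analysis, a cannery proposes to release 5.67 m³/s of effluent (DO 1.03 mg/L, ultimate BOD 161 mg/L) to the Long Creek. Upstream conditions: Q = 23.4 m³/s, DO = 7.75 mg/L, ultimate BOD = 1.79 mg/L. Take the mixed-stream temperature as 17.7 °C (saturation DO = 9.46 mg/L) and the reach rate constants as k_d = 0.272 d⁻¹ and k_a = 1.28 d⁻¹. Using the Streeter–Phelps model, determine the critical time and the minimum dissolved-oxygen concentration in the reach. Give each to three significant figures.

t_c ≈ 1.12 d; minimum DO ≈ 4.32 mg/L

Mixed DO = (23.4×7.75 + 5.67×1.03)/(23.4+5.67) = 187.2/29.07 = 6.439 mg/L.
Mixed L₀ = (23.4×1.79 + 5.67×161)/(29.07) = 954.8/29.07 = 32.84 mg/L.
Initial deficit D₀ = C_s − DO₀ = 9.46 − 6.439 = 3.021 mg/L.
t_c = (1/1.008) ln[(1.28/0.272)(1 − 3.021×1.008/(0.272×32.84))] = 0.9921 × ln(3.102) = 1.123 d.
D_c = (0.272/1.28) × 32.84 × e^(−0.272×1.123) = 0.2125 × 32.84 × 0.7368 = 5.142 mg/L.
Minimum DO = 9.46 − 5.142 = 4.318 mg/L.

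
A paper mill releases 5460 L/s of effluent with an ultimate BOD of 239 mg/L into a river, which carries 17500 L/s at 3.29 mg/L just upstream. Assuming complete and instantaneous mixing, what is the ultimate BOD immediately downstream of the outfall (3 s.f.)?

Flow-weighted mixing: C = (Q_r C_r + Q_w C_w)/(Q_r + Q_w)
= (17500×3.29 + 5460×239)/(17500 + 5460) = 1.363×10^6/22960 = 59.34 mg/L.

59.3 mg/L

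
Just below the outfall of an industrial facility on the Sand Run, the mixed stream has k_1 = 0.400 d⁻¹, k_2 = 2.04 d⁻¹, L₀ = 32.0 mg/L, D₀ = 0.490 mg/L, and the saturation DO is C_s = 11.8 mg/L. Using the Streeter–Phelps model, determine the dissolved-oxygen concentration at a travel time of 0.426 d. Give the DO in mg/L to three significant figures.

DO ≈ 8.29 mg/L

k_1 L₀/(k_2−k_1) = 0.400×32.0/(2.04−0.400) = 12.80/1.640 = 7.805 mg/L.
e^(−k_1 t) = e^(−0.400×0.4260) = 0.8433; e^(−k_2 t) = e^(−2.04×0.4260) = 0.4194.
D = 7.805 × (0.8433 − 0.4194) + 0.490 × 0.4194 = 3.309 + 0.2055 = 3.515 mg/L.
DO = C_s − D = 11.8 − 3.515 = 8.285 mg/L.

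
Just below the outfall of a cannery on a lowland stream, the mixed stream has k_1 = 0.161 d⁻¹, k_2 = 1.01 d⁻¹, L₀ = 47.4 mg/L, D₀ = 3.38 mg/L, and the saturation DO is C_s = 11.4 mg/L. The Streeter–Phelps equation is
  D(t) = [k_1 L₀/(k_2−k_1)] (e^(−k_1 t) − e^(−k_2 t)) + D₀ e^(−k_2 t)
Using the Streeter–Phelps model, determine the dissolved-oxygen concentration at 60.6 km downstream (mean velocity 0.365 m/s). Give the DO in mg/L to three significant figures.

DO ≈ 5.61 mg/L

Travel time t = x/v = 60.6 km / (0.365 m/s) = 60600 m / 0.365 m/s = 166000 s = 1.922 d.
k_1 L₀/(k_2−k_1) = 0.161×47.4/(1.01−0.161) = 7.631/0.8490 = 8.989 mg/L.
e^(−k_1 t) = e^(−0.161×1.922) = 0.7339; e^(−k_2 t) = e^(−1.01×1.922) = 0.1436.
D = 8.989 × (0.7339 − 0.1436) + 3.38 × 0.1436 = 5.306 + 0.4853 = 5.791 mg/L.
DO = C_s − D = 11.4 − 5.791 = 5.609 mg/L.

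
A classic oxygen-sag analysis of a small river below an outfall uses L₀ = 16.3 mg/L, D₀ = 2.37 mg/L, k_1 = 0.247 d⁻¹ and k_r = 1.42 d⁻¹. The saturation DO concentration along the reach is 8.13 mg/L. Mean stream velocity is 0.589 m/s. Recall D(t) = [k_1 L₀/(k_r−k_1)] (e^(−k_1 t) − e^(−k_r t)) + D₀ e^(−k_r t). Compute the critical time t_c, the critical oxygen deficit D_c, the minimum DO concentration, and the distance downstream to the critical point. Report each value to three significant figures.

t_c ≈ 0.491 d; D_c ≈ 2.51 mg/L; min DO ≈ 5.62 mg/L; x_c ≈ 25.0 km

t_c = [1/(k_r−k_1)] ln[(k_r/k_1)(1 − D₀(k_r−k_1)/(k_1 L₀))]
= [1/(1.42−0.247)] ln[(1.42/0.247)(1 − 2.37×1.173/(0.247×16.3))]
= (1/1.173) ln[5.749 × 0.3095] = 0.8525 × ln(1.779) = 0.8525 × 0.5762 = 0.4913 d.
L(t_c) = L₀ e^(−k_1 t_c) = 16.3 × 0.8857 = 14.44 mg/L, and at the critical point k_r D_c = k_1 L, so D_c = (0.247/1.42) × 14.44 = 2.511 mg/L.
Minimum DO = C_s − D_c = 8.13 − 2.511 = 5.619 mg/L.
x_c = v t_c = 0.589 m/s × 0.4913 d × 86400 s/d = 25000 m ≈ 25.0 km.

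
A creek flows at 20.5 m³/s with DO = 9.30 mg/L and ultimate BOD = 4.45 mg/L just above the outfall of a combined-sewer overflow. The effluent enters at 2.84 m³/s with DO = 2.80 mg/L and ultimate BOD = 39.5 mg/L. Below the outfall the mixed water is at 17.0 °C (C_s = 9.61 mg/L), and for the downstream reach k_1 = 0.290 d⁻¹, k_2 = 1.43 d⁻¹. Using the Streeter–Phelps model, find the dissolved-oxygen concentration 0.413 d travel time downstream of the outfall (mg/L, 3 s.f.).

Mixed DO = (20.5×9.30 + 2.84×2.80)/(20.5+2.84) = 198.6/23.34 = 8.509 mg/L.
Mixed L₀ = (20.5×4.45 + 2.84×39.5)/(23.34) = 203.4/23.34 = 8.715 mg/L.
Initial deficit D₀ = C_s − DO₀ = 9.61 − 8.509 = 1.101 mg/L.
D(0.413) = [0.290×8.715/(1.43−0.290)](e^(−0.290×0.413) − e^(−1.43×0.413)) + 1.101 e^(−1.43×0.413)
= 2.217 × (0.8871 − 0.5540) + 1.101 × 0.5540 = 1.348 mg/L.
DO = 9.61 − 1.348 = 8.262 mg/L.

DO ≈ 8.26 mg/L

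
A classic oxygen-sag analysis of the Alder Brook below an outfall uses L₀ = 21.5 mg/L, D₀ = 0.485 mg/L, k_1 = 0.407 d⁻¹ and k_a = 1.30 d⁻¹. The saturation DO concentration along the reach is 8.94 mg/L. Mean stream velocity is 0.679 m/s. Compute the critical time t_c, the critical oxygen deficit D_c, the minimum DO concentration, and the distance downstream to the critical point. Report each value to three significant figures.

At the critical point dD/dt = 0, so k_1 L₀ e^(−k_1 t) = k_a D. Substituting D(t) from the Streeter–Phelps equation and solving for t gives
t_c = ln[(k_a/k_1)(1 − D₀(k_a−k_1)/(k_1 L₀))] / (k_a−k_1).
Here k_a−k_1 = 0.8930 d⁻¹ and 1 − D₀(k_a−k_1)/(k_1 L₀) = 1 − 0.485×0.8930/(0.407×21.5) = 0.9505, so
t_c = ln(3.194 × 0.9505) / 0.8930 = 1.111 / 0.8930 = 1.244 d.
D_c = (k_1/k_a) L₀ e^(−k_1 t_c) = (0.407/1.30) × 21.5 × e^(−0.407×1.244) = 0.3131 × 21.5 × 0.6028 = 4.058 mg/L.
Minimum DO = C_s − D_c = 8.94 − 4.058 = 4.882 mg/L.
x_c = v t_c = 0.679 m/s × 1.244 d × 86400 s/d = 72960 m ≈ 73.0 km.

t_c ≈ 1.24 d; D_c ≈ 4.06 mg/L; min DO ≈ 4.88 mg/L; x_c ≈ 73.0 km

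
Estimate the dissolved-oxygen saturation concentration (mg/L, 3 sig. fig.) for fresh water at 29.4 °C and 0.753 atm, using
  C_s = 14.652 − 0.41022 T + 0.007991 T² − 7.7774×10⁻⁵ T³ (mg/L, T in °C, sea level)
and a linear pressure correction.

C_s ≈ 5.66 mg/L

At sea level: C_s = 14.652 − 0.41022×29.4 + 0.007991×29.4² − 7.7774×10⁻⁵×29.4³ = 7.522 mg/L.
Pressure correction: C_s' = 7.522 × 0.753 = 5.664 mg/L.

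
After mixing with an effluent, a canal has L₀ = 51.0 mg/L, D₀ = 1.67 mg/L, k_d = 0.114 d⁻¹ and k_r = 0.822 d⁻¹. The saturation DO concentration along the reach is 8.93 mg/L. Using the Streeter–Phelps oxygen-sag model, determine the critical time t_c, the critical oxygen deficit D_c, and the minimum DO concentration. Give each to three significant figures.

t_c ≈ 2.47 d; D_c ≈ 5.34 mg/L; min DO ≈ 3.59 mg/L

At the critical point dD/dt = 0, so k_d L₀ e^(−k_d t) = k_r D. Substituting D(t) from the Streeter–Phelps equation and solving for t gives
t_c = ln[(k_r/k_d)(1 − D₀(k_r−k_d)/(k_d L₀))] / (k_r−k_d).
Here k_r−k_d = 0.7080 d⁻¹ and 1 − D₀(k_r−k_d)/(k_d L₀) = 1 − 1.67×0.7080/(0.114×51.0) = 0.7966, so
t_c = ln(7.211 × 0.7966) / 0.7080 = 1.748 / 0.7080 = 2.469 d.
L(t_c) = L₀ e^(−k_d t_c) = 51.0 × 0.7547 = 38.49 mg/L, and at the critical point k_r D_c = k_d L, so D_c = (0.114/0.822) × 38.49 = 5.338 mg/L.
Minimum DO = C_s − D_c = 8.93 − 5.338 = 3.592 mg/L.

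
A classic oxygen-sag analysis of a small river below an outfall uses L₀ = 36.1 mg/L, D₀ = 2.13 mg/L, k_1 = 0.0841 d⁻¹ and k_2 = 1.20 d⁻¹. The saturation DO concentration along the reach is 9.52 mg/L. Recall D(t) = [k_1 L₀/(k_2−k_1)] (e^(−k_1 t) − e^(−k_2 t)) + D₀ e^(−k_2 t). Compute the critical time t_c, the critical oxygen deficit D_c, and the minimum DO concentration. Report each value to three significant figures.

t_c ≈ 1.01 d; D_c ≈ 2.32 mg/L; min DO ≈ 7.20 mg/L

With k_2/k_1 = 14.27 and 1 − D₀(k_2−k_1)/(k_1 L₀) = 0.2171,
t_c = ln(14.27 × 0.2171) / (1.20 − 0.0841) = ln(3.098) / 1.116 = 1.131/1.116 = 1.013 d.
L(t_c) = L₀ e^(−k_1 t_c) = 36.1 × 0.9183 = 33.15 mg/L, and at the critical point k_2 D_c = k_1 L, so D_c = (0.0841/1.20) × 33.15 = 2.323 mg/L.
Minimum DO = C_s − D_c = 9.52 − 2.323 = 7.197 mg/L.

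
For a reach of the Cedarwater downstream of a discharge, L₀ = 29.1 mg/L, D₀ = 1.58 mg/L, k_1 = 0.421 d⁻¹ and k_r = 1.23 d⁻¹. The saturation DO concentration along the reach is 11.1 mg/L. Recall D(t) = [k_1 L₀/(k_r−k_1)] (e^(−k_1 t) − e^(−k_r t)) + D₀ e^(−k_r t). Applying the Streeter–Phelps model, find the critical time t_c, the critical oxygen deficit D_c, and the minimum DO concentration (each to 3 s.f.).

With k_r/k_1 = 2.922 and 1 − D₀(k_r−k_1)/(k_1 L₀) = 0.8957,
t_c = ln(2.922 × 0.8957) / (1.23 − 0.421) = ln(2.617) / 0.8090 = 0.9619/0.8090 = 1.189 d.
D_c = (k_1/k_r) L₀ e^(−k_1 t_c) = (0.421/1.23) × 29.1 × e^(−0.421×1.189) = 0.3423 × 29.1 × 0.6062 = 6.038 mg/L.
Minimum DO = C_s − D_c = 11.1 − 6.038 = 5.062 mg/L.

t_c ≈ 1.19 d; D_c ≈ 6.04 mg/L; min DO ≈ 5.06 mg/L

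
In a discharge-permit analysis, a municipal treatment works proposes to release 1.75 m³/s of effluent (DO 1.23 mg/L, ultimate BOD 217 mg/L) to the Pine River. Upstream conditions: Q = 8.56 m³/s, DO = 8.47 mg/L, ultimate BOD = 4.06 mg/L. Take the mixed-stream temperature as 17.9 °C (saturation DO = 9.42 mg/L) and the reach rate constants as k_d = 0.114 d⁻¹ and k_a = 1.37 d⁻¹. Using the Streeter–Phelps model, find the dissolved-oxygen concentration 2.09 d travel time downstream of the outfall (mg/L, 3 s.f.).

DO ≈ 6.63 mg/L

Mixed DO = (8.56×8.47 + 1.75×1.23)/(8.56+1.75) = 74.66/10.31 = 7.241 mg/L.
Mixed L₀ = (8.56×4.06 + 1.75×217)/(10.31) = 414.5/10.31 = 40.20 mg/L.
Initial deficit D₀ = C_s − DO₀ = 9.42 − 7.241 = 2.179 mg/L.
D(2.09) = [0.114×40.20/(1.37−0.114)](e^(−0.114×2.09) − e^(−1.37×2.09)) + 2.179 e^(−1.37×2.09)
= 3.649 × (0.7880 − 0.05708) + 2.179 × 0.05708 = 2.792 mg/L.
DO = 9.42 − 2.792 = 6.628 mg/L.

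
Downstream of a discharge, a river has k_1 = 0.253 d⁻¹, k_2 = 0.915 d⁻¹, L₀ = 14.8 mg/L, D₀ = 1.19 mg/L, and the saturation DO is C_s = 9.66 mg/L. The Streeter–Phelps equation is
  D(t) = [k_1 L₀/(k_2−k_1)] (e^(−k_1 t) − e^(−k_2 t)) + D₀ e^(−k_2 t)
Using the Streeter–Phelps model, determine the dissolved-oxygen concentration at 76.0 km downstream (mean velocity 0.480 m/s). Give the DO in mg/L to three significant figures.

DO ≈ 6.94 mg/L

Travel time t = x/v = 76.0 km / (0.480 m/s) = 76000 m / 0.480 m/s = 158300 s = 1.833 d.
k_1 L₀/(k_2−k_1) = 0.253×14.8/(0.915−0.253) = 3.744/0.6620 = 5.656 mg/L.
e^(−k_1 t) = e^(−0.253×1.833) = 0.6290; e^(−k_2 t) = e^(−0.915×1.833) = 0.1870.
D = 5.656 × (0.6290 − 0.1870) + 1.19 × 0.1870 = 2.500 + 0.2225 = 2.723 mg/L.
DO = C_s − D = 9.66 − 2.723 = 6.937 mg/L.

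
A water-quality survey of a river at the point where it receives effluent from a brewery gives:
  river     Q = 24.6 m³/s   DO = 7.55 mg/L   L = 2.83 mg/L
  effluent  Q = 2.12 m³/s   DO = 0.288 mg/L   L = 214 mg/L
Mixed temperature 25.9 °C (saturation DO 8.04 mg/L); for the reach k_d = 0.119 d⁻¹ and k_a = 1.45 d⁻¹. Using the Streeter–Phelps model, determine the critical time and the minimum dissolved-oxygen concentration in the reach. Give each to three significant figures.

t_c ≈ 1.17 d; minimum DO ≈ 6.64 mg/L

Mixed DO = (24.6×7.55 + 2.12×0.288)/(24.6+2.12) = 186.3/26.72 = 6.974 mg/L.
Mixed L₀ = (24.6×2.83 + 2.12×214)/(26.72) = 523.3/26.72 = 19.58 mg/L.
Initial deficit D₀ = C_s − DO₀ = 8.04 − 6.974 = 1.066 mg/L.
t_c = (1/1.331) ln[(1.45/0.119)(1 − 1.066×1.331/(0.119×19.58))] = 0.7513 × ln(4.765) = 1.173 d.
D_c = (0.119/1.45) × 19.58 × e^(−0.119×1.173) = 0.08207 × 19.58 × 0.8697 = 1.398 mg/L.
Minimum DO = 8.04 − 1.398 = 6.642 mg/L.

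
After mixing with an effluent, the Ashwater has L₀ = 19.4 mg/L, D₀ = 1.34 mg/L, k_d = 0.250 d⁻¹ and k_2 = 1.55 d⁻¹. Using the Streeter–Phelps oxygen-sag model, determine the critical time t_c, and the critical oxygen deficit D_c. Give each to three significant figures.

t_c ≈ 1.06 d; D_c ≈ 2.40 mg/L

With k_2/k_d = 6.200 and 1 − D₀(k_2−k_d)/(k_d L₀) = 0.6408,
t_c = ln(6.200 × 0.6408) / (1.55 − 0.250) = ln(3.973) / 1.300 = 1.380/1.300 = 1.061 d.
L(t_c) = L₀ e^(−k_d t_c) = 19.4 × 0.7670 = 14.88 mg/L, and at the critical point k_2 D_c = k_d L, so D_c = (0.250/1.55) × 14.88 = 2.400 mg/L.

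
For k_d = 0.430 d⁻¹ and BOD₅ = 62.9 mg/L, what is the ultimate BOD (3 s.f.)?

BOD₅ = L₀(1 − e^(−5k_d)) ⇒ L₀ = BOD₅ / (1 − e^(−5×0.430))
= 62.9 / (1 − 0.1165) = 62.9 / 0.8835 = 71.19 mg/L.

L₀ ≈ 71.2 mg/L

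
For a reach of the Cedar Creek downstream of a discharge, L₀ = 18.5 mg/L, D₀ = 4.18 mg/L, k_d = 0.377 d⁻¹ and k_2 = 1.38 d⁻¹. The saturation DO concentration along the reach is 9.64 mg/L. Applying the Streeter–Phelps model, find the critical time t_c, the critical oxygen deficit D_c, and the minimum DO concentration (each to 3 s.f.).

At the critical point dD/dt = 0, so k_d L₀ e^(−k_d t) = k_2 D. Substituting D(t) from the Streeter–Phelps equation and solving for t gives
t_c = ln[(k_2/k_d)(1 − D₀(k_2−k_d)/(k_d L₀))] / (k_2−k_d).
Here k_2−k_d = 1.003 d⁻¹ and 1 − D₀(k_2−k_d)/(k_d L₀) = 1 − 4.18×1.003/(0.377×18.5) = 0.3989, so
t_c = ln(3.660 × 0.3989) / 1.003 = 0.3785 / 1.003 = 0.3774 d.
L(t_c) = L₀ e^(−k_d t_c) = 18.5 × 0.8674 = 16.05 mg/L, and at the critical point k_2 D_c = k_d L, so D_c = (0.377/1.38) × 16.05 = 4.384 mg/L.
Minimum DO = C_s − D_c = 9.64 − 4.384 = 5.256 mg/L.

t_c ≈ 0.377 d; D_c ≈ 4.38 mg/L; min DO ≈ 5.26 mg/L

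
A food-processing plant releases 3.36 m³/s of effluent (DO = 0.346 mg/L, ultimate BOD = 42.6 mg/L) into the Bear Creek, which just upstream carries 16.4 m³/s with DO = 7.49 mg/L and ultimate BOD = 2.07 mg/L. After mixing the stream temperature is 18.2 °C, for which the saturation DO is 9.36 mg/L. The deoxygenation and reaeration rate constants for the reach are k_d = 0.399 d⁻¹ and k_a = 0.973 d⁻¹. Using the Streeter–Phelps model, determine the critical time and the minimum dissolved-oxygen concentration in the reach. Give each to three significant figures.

Mixed DO = (16.4×7.49 + 3.36×0.346)/(16.4+3.36) = 124.0/19.76 = 6.275 mg/L.
Mixed L₀ = (16.4×2.07 + 3.36×42.6)/(19.76) = 177.1/19.76 = 8.962 mg/L.
Initial deficit D₀ = C_s − DO₀ = 9.36 − 6.275 = 3.085 mg/L.
t_c = (1/0.5740) ln[(0.973/0.399)(1 − 3.085×0.5740/(0.399×8.962))] = 1.742 × ln(1.231) = 0.3621 d.
D_c = (0.399/0.973) × 8.962 × e^(−0.399×0.3621) = 0.4101 × 8.962 × 0.8655 = 3.181 mg/L.
Minimum DO = 9.36 − 3.181 = 6.179 mg/L.

t_c ≈ 0.362 d; minimum DO ≈ 6.18 mg/L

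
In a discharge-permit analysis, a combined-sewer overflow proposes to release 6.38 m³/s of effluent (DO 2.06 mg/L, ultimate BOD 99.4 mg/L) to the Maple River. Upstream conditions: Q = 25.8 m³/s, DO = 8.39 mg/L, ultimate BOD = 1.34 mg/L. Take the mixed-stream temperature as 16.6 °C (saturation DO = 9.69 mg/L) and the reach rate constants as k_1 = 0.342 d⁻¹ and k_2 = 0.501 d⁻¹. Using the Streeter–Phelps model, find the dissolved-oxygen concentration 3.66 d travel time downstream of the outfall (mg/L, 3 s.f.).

DO ≈ 3.64 mg/L

Mixed DO = (25.8×8.39 + 6.38×2.06)/(25.8+6.38) = 229.6/32.18 = 7.135 mg/L.
Mixed L₀ = (25.8×1.34 + 6.38×99.4)/(32.18) = 668.7/32.18 = 20.78 mg/L.
Initial deficit D₀ = C_s − DO₀ = 9.69 − 7.135 = 2.555 mg/L.
D(3.66) = [0.342×20.78/(0.501−0.342)](e^(−0.342×3.66) − e^(−0.501×3.66)) + 2.555 e^(−0.501×3.66)
= 44.70 × (0.2860 − 0.1598) + 2.555 × 0.1598 = 6.049 mg/L.
DO = 9.69 − 6.049 = 3.641 mg/L.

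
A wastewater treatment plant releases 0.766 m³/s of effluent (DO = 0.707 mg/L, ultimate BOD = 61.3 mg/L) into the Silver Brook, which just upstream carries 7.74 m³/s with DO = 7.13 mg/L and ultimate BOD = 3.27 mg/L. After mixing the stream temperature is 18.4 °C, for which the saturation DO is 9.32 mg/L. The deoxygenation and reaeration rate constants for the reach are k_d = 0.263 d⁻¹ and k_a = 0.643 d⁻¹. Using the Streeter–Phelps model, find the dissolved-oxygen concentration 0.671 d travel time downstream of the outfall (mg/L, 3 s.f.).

DO ≈ 6.41 mg/L

Mixed DO = (7.74×7.13 + 0.766×0.707)/(7.74+0.766) = 55.73/8.506 = 6.552 mg/L.
Mixed L₀ = (7.74×3.27 + 0.766×61.3)/(8.506) = 72.27/8.506 = 8.496 mg/L.
Initial deficit D₀ = C_s − DO₀ = 9.32 − 6.552 = 2.768 mg/L.
D(0.671) = [0.263×8.496/(0.643−0.263)](e^(−0.263×0.671) − e^(−0.643×0.671)) + 2.768 e^(−0.643×0.671)
= 5.880 × (0.8382 − 0.6496) + 2.768 × 0.6496 = 2.908 mg/L.
DO = 9.32 − 2.908 = 6.412 mg/L.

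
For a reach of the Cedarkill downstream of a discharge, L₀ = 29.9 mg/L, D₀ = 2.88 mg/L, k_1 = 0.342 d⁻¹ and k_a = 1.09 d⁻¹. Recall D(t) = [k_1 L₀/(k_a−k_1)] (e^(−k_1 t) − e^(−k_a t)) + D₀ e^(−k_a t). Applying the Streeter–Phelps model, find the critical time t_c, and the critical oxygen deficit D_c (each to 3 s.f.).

t_c ≈ 1.23 d; D_c ≈ 6.15 mg/L

At the critical point dD/dt = 0, so k_1 L₀ e^(−k_1 t) = k_a D. Substituting D(t) from the Streeter–Phelps equation and solving for t gives
t_c = ln[(k_a/k_1)(1 − D₀(k_a−k_1)/(k_1 L₀))] / (k_a−k_1).
Here k_a−k_1 = 0.7480 d⁻¹ and 1 − D₀(k_a−k_1)/(k_1 L₀) = 1 − 2.88×0.7480/(0.342×29.9) = 0.7893, so
t_c = ln(3.187 × 0.7893) / 0.7480 = 0.9226 / 0.7480 = 1.233 d.
D_c = (k_1/k_a) L₀ e^(−k_1 t_c) = (0.342/1.09) × 29.9 × e^(−0.342×1.233) = 0.3138 × 29.9 × 0.6559 = 6.153 mg/L.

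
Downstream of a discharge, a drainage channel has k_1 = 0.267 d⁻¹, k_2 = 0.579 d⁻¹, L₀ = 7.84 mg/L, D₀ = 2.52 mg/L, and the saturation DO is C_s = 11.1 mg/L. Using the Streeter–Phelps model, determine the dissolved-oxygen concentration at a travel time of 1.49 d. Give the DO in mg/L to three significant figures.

k_1 L₀/(k_2−k_1) = 0.267×7.84/(0.579−0.267) = 2.093/0.3120 = 6.709 mg/L.
e^(−k_1 t) = e^(−0.267×1.490) = 0.6718; e^(−k_2 t) = e^(−0.579×1.490) = 0.4220.
D = 6.709 × (0.6718 − 0.4220) + 2.52 × 0.4220 = 1.676 + 1.063 = 2.739 mg/L.
DO = C_s − D = 11.1 − 2.739 = 8.361 mg/L.

DO ≈ 8.36 mg/L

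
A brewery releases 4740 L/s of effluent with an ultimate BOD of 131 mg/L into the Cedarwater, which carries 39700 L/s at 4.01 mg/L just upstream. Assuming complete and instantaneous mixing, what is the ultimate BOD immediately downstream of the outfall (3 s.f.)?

Flow-weighted mixing: C = (Q_r C_r + Q_w C_w)/(Q_r + Q_w)
= (39700×4.01 + 4740×131)/(39700 + 4740) = 780100/44440 = 17.55 mg/L.

17.6 mg/L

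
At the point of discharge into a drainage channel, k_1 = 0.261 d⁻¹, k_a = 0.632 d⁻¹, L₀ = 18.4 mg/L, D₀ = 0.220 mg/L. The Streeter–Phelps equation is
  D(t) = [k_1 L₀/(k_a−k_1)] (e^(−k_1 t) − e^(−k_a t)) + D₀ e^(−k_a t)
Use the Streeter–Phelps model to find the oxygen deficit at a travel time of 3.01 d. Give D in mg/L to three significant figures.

D ≈ 4.00 mg/L

k_1 L₀/(k_a−k_1) = 0.261×18.4/(0.632−0.261) = 4.802/0.3710 = 12.94 mg/L.
e^(−k_1 t) = e^(−0.261×3.010) = 0.4558; e^(−k_a t) = e^(−0.632×3.010) = 0.1492.
D = 12.94 × (0.4558 − 0.1492) + 0.220 × 0.1492 = 3.969 + 0.03283 = 4.002 mg/L.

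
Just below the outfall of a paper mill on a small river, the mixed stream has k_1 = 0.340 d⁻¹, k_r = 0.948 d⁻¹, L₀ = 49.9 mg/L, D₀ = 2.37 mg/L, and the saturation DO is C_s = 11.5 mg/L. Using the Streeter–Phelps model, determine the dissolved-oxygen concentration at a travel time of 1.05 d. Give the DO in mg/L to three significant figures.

k_1 L₀/(k_r−k_1) = 0.340×49.9/(0.948−0.340) = 16.97/0.6080 = 27.90 mg/L.
e^(−k_1 t) = e^(−0.340×1.050) = 0.6998; e^(−k_r t) = e^(−0.948×1.050) = 0.3696.
D = 27.90 × (0.6998 − 0.3696) + 2.37 × 0.3696 = 9.214 + 0.8759 = 10.09 mg/L.
DO = C_s − D = 11.5 − 10.09 = 1.410 mg/L.

DO ≈ 1.41 mg/L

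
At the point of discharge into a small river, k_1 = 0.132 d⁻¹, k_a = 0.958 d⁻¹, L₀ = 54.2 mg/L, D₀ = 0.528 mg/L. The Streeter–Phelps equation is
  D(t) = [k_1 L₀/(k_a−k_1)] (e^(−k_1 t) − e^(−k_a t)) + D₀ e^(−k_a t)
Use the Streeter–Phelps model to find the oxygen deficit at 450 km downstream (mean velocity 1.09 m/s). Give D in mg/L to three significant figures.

D ≈ 4.53 mg/L

Travel time t = x/v = 450 km / (1.09 m/s) = 450000 m / 1.09 m/s = 412800 s = 4.778 d.
k_1 L₀/(k_a−k_1) = 0.132×54.2/(0.958−0.132) = 7.154/0.8260 = 8.662 mg/L.
e^(−k_1 t) = e^(−0.132×4.778) = 0.5322; e^(−k_a t) = e^(−0.958×4.778) = 0.01028.
D = 8.662 × (0.5322 − 0.01028) + 0.528 × 0.01028 = 4.521 + 0.005428 = 4.526 mg/L.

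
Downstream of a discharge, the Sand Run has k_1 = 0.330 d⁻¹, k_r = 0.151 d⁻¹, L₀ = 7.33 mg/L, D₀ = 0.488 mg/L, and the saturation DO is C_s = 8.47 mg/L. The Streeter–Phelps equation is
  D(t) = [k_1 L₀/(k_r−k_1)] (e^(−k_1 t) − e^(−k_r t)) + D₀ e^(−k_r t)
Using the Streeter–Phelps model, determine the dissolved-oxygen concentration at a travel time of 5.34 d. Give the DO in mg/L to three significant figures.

DO ≈ 4.54 mg/L

k_1 L₀/(k_r−k_1) = 0.330×7.33/(0.151−0.330) = 2.419/-0.1790 = -13.51 mg/L.
e^(−k_1 t) = e^(−0.330×5.340) = 0.1717; e^(−k_r t) = e^(−0.151×5.340) = 0.4465.
D = -13.51 × (0.1717 − 0.4465) + 0.488 × 0.4465 = 3.714 + 0.2179 = 3.932 mg/L.
DO = C_s − D = 8.47 − 3.932 = 4.538 mg/L.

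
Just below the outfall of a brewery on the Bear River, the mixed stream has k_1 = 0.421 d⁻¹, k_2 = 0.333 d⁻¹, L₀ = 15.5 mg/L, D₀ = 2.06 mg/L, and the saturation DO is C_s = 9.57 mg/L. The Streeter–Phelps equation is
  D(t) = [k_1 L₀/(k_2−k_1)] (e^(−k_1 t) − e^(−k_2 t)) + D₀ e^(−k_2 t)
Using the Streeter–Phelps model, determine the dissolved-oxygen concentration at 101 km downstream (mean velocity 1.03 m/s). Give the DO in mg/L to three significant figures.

DO ≈ 3.33 mg/L

Travel time t = x/v = 101 km / (1.03 m/s) = 101000 m / 1.03 m/s = 98060 s = 1.135 d.
k_1 L₀/(k_2−k_1) = 0.421×15.5/(0.333−0.421) = 6.526/-0.08800 = -74.15 mg/L.
e^(−k_1 t) = e^(−0.421×1.135) = 0.6201; e^(−k_2 t) = e^(−0.333×1.135) = 0.6853.
D = -74.15 × (0.6201 − 0.6853) + 2.06 × 0.6853 = 4.830 + 1.412 = 6.242 mg/L.
DO = C_s − D = 9.57 − 6.242 = 3.328 mg/L.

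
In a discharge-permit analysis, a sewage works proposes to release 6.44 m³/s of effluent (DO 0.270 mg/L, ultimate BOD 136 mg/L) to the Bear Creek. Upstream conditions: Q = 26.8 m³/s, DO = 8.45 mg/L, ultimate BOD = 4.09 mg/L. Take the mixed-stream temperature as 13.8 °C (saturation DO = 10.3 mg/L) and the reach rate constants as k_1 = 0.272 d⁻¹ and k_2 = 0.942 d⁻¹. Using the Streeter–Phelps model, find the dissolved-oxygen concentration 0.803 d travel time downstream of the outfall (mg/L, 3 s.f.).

DO ≈ 4.66 mg/L

Mixed DO = (26.8×8.45 + 6.44×0.270)/(26.8+6.44) = 228.2/33.24 = 6.865 mg/L.
Mixed L₀ = (26.8×4.09 + 6.44×136)/(33.24) = 985.5/33.24 = 29.65 mg/L.
Initial deficit D₀ = C_s − DO₀ = 10.3 − 6.865 = 3.435 mg/L.
D(0.803) = [0.272×29.65/(0.942−0.272)](e^(−0.272×0.803) − e^(−0.942×0.803)) + 3.435 e^(−0.942×0.803)
= 12.04 × (0.8038 − 0.4693) + 3.435 × 0.4693 = 5.637 mg/L.
DO = 10.3 − 5.637 = 4.663 mg/L.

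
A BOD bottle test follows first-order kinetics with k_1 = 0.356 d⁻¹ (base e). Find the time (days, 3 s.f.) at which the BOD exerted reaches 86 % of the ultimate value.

t ≈ 5.52 d

y/L₀ = 1 − e^(−k_1 t) = 0.86 ⇒ e^(−k_1 t) = 0.140
t = −ln(0.140) / 0.356 = 1.966 / 0.356 = 5.523 d.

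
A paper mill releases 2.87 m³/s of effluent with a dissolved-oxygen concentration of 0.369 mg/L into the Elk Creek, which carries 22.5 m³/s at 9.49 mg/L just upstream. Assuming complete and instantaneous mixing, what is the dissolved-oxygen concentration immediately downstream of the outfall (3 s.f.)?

8.46 mg/L

Flow-weighted mixing: C = (Q_r C_r + Q_w C_w)/(Q_r + Q_w)
= (22.5×9.49 + 2.87×0.369)/(22.5 + 2.87) = 214.6/25.37 = 8.458 mg/L.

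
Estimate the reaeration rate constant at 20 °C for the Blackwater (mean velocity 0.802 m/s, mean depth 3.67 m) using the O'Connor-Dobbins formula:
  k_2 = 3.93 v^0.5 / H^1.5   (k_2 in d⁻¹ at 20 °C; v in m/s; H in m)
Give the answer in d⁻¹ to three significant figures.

k_2 = 3.93 × 0.802^0.5 / 3.67^1.5 = 3.93 × 0.8955 / 7.031 = 0.5006 d⁻¹.

k_2 ≈ 0.501 d⁻¹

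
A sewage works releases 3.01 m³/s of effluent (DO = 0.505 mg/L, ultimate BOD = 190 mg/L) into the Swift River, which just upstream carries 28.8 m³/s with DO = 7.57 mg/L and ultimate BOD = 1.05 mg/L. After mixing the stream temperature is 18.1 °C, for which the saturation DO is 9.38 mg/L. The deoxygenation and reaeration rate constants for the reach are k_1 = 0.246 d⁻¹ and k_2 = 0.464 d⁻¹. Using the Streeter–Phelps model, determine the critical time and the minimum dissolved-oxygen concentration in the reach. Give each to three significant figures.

t_c ≈ 2.35 d; minimum DO ≈ 3.74 mg/L

Mixed DO = (28.8×7.57 + 3.01×0.505)/(28.8+3.01) = 219.5/31.81 = 6.901 mg/L.
Mixed L₀ = (28.8×1.05 + 3.01×190)/(31.81) = 602.1/31.81 = 18.93 mg/L.
Initial deficit D₀ = C_s − DO₀ = 9.38 − 6.901 = 2.479 mg/L.
t_c = (1/0.2180) ln[(0.464/0.246)(1 − 2.479×0.2180/(0.246×18.93))] = 4.587 × ln(1.667) = 2.345 d.
D_c = (0.246/0.464) × 18.93 × e^(−0.246×2.345) = 0.5302 × 18.93 × 0.5616 = 5.637 mg/L.
Minimum DO = 9.38 − 5.637 = 3.743 mg/L.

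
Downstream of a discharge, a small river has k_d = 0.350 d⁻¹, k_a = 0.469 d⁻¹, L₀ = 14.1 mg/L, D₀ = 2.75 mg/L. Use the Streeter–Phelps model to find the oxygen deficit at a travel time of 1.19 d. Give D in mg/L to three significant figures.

D ≈ 5.18 mg/L

k_d L₀/(k_a−k_d) = 0.350×14.1/(0.469−0.350) = 4.935/0.1190 = 41.47 mg/L.
e^(−k_d t) = e^(−0.350×1.190) = 0.6594; e^(−k_a t) = e^(−0.469×1.190) = 0.5723.
D = 41.47 × (0.6594 − 0.5723) + 2.75 × 0.5723 = 3.610 + 1.574 = 5.184 mg/L.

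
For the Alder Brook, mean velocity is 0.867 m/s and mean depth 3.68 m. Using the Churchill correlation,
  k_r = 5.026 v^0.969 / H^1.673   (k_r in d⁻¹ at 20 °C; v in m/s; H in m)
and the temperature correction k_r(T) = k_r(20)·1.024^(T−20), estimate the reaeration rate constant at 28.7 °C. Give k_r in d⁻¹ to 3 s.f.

k_r ≈ 0.608 d⁻¹

k_r(20) = 5.026 × 0.867^0.969 / 3.68^1.673 = 5.026 × 0.8708 / 8.844 = 0.4949 d⁻¹.
k_r(28.7) = 0.4949 × 1.024^(28.7−20) = 0.4949 × 1.229 = 0.6083 d⁻¹.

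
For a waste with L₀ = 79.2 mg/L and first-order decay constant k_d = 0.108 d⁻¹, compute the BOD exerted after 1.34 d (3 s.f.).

y_t = L₀(1 − e^(−k_d t)) = 79.2 × (1 − e^(−0.108×1.34))
= 79.2 × (1 − 0.8653) = 79.2 × 0.1347 = 10.67 mg/L.

y ≈ 10.7 mg/L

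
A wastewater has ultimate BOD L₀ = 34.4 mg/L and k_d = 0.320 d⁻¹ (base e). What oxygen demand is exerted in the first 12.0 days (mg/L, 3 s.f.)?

y ≈ 33.7 mg/L

y_t = L₀(1 − e^(−k_d t)) = 34.4 × (1 − e^(−0.320×12.0))
= 34.4 × (1 − 0.02149) = 34.4 × 0.9785 = 33.66 mg/L.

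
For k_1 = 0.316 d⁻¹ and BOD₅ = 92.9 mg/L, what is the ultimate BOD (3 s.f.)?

BOD₅ = L₀(1 − e^(−5k_1)) ⇒ L₀ = BOD₅ / (1 − e^(−5×0.316))
= 92.9 / (1 − 0.2060) = 92.9 / 0.7940 = 117.0 mg/L.

L₀ ≈ 117 mg/L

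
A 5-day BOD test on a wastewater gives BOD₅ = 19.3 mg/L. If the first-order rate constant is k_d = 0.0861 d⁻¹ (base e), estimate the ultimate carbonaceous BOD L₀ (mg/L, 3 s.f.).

BOD₅ = L₀(1 − e^(−5k_d)) ⇒ L₀ = BOD₅ / (1 − e^(−5×0.0861))
= 19.3 / (1 − 0.6502) = 19.3 / 0.3498 = 55.17 mg/L.

L₀ ≈ 55.2 mg/L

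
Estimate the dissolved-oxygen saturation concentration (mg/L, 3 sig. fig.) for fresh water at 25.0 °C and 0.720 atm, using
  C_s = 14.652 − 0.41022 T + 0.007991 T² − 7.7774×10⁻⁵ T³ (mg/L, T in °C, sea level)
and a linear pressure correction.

At sea level: C_s = 14.652 − 0.41022×25.0 + 0.007991×25.0² − 7.7774×10⁻⁵×25.0³ = 8.176 mg/L.
Pressure correction: C_s' = 8.176 × 0.720 = 5.886 mg/L.

C_s ≈ 5.89 mg/L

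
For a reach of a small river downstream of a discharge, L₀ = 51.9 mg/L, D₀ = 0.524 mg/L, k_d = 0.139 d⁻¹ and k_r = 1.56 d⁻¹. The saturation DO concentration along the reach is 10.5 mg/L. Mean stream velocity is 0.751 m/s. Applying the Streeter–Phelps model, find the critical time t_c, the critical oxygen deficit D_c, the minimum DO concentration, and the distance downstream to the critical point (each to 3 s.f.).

t_c = [1/(k_r−k_d)] ln[(k_r/k_d)(1 − D₀(k_r−k_d)/(k_d L₀))]
= [1/(1.56−0.139)] ln[(1.56/0.139)(1 − 0.524×1.421/(0.139×51.9))]
= (1/1.421) ln[11.22 × 0.8968] = 0.7037 × ln(10.06) = 0.7037 × 2.309 = 1.625 d.
D_c = (k_d/k_r) L₀ e^(−k_d t_c) = (0.139/1.56) × 51.9 × e^(−0.139×1.625) = 0.08910 × 51.9 × 0.7978 = 3.689 mg/L.
Minimum DO = C_s − D_c = 10.5 − 3.689 = 6.811 mg/L.
x_c = v t_c = 0.751 m/s × 1.625 d × 86400 s/d = 105400 m ≈ 105 km.

t_c ≈ 1.62 d; D_c ≈ 3.69 mg/L; min DO ≈ 6.81 mg/L; x_c ≈ 105 km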